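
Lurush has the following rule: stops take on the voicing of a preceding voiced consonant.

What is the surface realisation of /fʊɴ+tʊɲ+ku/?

/t/ is a voiceless alveolar stop. The preceding trigger /ɴ/ is voiced, so /t/ must become voiced as well.
The voiced alveolar stop is [d], so /t/ → [d].
The same rule applies at the second boundary: /k/ → [g] next to /ɲ/.

[fʊɴdʊɲgu]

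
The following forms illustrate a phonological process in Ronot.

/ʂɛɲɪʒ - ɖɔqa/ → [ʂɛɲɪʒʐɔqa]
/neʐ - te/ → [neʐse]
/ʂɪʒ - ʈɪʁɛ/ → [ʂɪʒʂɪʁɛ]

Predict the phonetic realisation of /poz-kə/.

[pozxə]

The data show progressive manner assimilation: /ɖ/ → [ʐ] after /ʒ/; /t/ → [s] after /ʐ/; /ʈ/ → [ʂ] after /ʒ/. In each pair only manner changes, matching the preceding consonant, while place and voice stay constant.
The rule targets /k/ (voiceless velar stop), which sits after the trigger /z/ (fricative).
The voiceless velar fricative is [x], so /k/ → [x].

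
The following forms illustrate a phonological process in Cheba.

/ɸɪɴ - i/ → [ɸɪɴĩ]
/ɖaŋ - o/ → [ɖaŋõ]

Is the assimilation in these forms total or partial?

The vowel /i/ surfaces as nasalised [ĩ] next to the preceding nasal /ɴ/ — it has acquired the [+nasal] feature of its neighbour.
The other form shows the same pattern: /o/ → [õ] after /ŋ/ — each time a vowel is nasalised next to a preceding nasal.

partial assimilation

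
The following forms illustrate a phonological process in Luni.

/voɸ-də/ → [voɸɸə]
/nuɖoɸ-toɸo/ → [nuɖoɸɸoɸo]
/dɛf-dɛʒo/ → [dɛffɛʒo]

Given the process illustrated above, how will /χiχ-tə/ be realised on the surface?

[χiχχə]

The data show progressive total assimilation (/d/ → [ɸ] after /ɸ/; /t/ → [ɸ] after /ɸ/; /d/ → [f] after /f/): in every case the target segment becomes identical to its preceding neighbour, copying more than a single feature.
/t/ is the segment targeted by the rule; it sits immediately after /χ/, so it assimilates completely and surfaces as [χ].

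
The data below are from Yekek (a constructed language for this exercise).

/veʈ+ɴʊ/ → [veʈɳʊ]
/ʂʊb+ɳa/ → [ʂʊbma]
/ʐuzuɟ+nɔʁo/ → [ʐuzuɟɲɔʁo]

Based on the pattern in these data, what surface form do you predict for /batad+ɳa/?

[batadna]

The data show progressive place assimilation: /ɴ/ → [ɳ] after /ʈ/; /ɳ/ → [m] after /b/; /n/ → [ɲ] after /ɟ/. In each pair only place changes, matching the preceding consonant, while manner and voice stay constant.
/ɳ/ is a voiced retroflex nasal. The preceding trigger /d/ is alveolar, so /ɳ/ must become alveolar as well.
A voiced alveolar nasal is [n], so the surface segment is [n].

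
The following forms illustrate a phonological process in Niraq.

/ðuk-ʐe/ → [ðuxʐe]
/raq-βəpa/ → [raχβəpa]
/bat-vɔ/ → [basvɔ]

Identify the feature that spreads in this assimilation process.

manner

Comparing underlying and surface forms, /k/ → [x] is the alternation; the neighbouring /ʐ/ is constant.
/k/ is a stop while /ʐ/ is a fricative; the output [x] is a fricative, matching the trigger — so the feature that spreads is manner.
The other alternating forms pattern the same way: /q/ → [χ] before /β/ (stop → fricative, matching a fricative); /t/ → [s] before /v/ (stop → fricative, matching a fricative) — only manner changes, and always toward the following segment.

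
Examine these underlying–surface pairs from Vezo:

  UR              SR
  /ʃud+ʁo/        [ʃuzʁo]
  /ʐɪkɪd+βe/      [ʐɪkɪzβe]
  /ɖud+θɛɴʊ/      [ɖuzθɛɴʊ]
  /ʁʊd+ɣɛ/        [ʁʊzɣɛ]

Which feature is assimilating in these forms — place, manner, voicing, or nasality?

Comparing underlying and surface forms, /d/ → [z] is the alternation; the neighbouring /ʁ/ is constant.
/d/ is a stop while /ʁ/ is a fricative; the output [z] is a fricative, matching the trigger — so the feature that spreads is manner.
The same holds elsewhere in the data: /d/ → [z] before /β/ (stop → fricative, matching a fricative); /d/ → [z] before /θ/ (stop → fricative, matching a fricative); /d/ → [z] before /ɣ/ (stop → fricative, matching a fricative) — only manner changes, and always toward the following segment.

manner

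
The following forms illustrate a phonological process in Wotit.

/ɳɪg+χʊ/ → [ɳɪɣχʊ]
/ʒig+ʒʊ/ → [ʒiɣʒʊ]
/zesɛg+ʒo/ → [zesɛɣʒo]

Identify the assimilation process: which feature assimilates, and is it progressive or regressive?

regressive manner assimilation

Underlying /g/ is realised as [ɣ] next to /χ/; /χ/ itself does not change.
The change stop → fricative matches the manner of the following /χ/, identifying this as manner assimilation.
Place and voice are unchanged, so the assimilation is partial, not total.
Checking the remaining alternation: /g/ → [ɣ] before /ʒ/ (stop → fricative, matching a fricative) — only manner changes, and always toward the following segment.
Since the segment that changes precedes the conditioning segment, the assimilation is regressive.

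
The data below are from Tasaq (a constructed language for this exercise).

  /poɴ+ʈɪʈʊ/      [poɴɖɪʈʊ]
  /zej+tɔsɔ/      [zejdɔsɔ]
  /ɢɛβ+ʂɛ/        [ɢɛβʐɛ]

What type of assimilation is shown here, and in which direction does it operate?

progressive voicing assimilation

The segment that alternates is /ʈ/, which surfaces as [ɖ] when adjacent to /ɴ/.
The change voiceless → voiced matches the voicing of the preceding /ɴ/, identifying this as voicing assimilation.
Place and manner are unchanged, so the assimilation is partial, not total.
The same holds elsewhere in the data: /t/ → [d] after /j/ (voiceless → voiced, matching voiced); /ʂ/ → [ʐ] after /β/ (voiceless → voiced, matching voiced) — only voicing changes, and always toward the preceding segment.
Since the segment that changes follows the conditioning segment, the assimilation is progressive.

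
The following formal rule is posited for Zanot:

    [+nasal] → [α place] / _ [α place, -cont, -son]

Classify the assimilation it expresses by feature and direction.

regressive place assimilation

The shared variable α links the value of the place features (abbreviated [place]) on the target to the same value on the neighbouring segment, so place is the feature that assimilates.
Since the environment is written after the underscore, the trigger follows the target; the direction is regressive.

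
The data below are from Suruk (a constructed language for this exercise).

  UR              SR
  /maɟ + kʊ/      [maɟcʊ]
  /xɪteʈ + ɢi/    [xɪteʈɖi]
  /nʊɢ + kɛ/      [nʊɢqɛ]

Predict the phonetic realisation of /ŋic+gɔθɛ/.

[ŋicɟɔθɛ]

The data show progressive place assimilation: /k/ → [c] after /ɟ/; /ɢ/ → [ɖ] after /ʈ/; /k/ → [q] after /ɢ/. In each pair only place changes, matching the preceding consonant, while manner and voice stay constant.
/g/ is a voiced velar stop. The preceding trigger /c/ is palatal, so /g/ must become palatal as well.
The voiced palatal stop is [ɟ], so /g/ → [ɟ].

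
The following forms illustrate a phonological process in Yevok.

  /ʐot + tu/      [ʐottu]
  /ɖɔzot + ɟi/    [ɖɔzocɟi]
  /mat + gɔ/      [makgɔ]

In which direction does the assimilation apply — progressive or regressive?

regressive

Underlying /t/ is realised as [c] next to /ɟ/; /ɟ/ itself does not change.
/t/ is alveolar while /ɟ/ is palatal; the output [c] is palatal, matching the trigger — so the feature that spreads is place.
The other alternating form patterns the same way: /t/ → [k] before /g/ (alveolar → velar, matching velar) — only place changes, and always toward the following segment.
Nothing changes in [ʐottu]: there the adjacent consonants already agree in place (/t/ and /t/ are both alveolar), so this form is consistent with the same rule.
Since the segment that changes precedes the conditioning segment, the assimilation is regressive.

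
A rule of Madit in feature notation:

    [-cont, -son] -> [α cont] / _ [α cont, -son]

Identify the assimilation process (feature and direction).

regressive manner assimilation

The rule copies [cont] (continuancy) from the environment onto the target stops; since [±cont] encodes the stop/fricative manner contrast, the assimilating dimension is manner.
Since the environment is written after the underscore, the trigger follows the target; the direction is regressive.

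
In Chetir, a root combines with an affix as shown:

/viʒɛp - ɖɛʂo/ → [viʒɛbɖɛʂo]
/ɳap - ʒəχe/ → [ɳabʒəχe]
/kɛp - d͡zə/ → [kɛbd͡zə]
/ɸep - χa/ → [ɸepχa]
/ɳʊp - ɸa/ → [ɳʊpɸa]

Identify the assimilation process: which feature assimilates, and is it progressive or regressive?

regressive voicing assimilation

Underlying /p/ is realised as [b] next to /ɖ/; /ɖ/ itself does not change.
/p/ is voiceless while /ɖ/ is voiced; the output [b] is voiced, matching the trigger — so the feature that spreads is voicing.
Place and manner are unchanged, so the assimilation is partial, not total.
The other alternating forms pattern the same way: /p/ → [b] before /ʒ/ (voiceless → voiced, matching voiced); /p/ → [b] before /d͡z/ (voiceless → voiced, matching voiced) — only voicing changes, and always toward the following segment.
Nothing changes in [ɸepχa], [ɳʊpɸa]: there the adjacent consonants already agree in voicing (/p/ and /χ/ are both voiceless; /p/ and /ɸ/ are both voiceless), so these forms are consistent with the same rule.
The trigger is the following segment, so the direction is regressive (anticipatory).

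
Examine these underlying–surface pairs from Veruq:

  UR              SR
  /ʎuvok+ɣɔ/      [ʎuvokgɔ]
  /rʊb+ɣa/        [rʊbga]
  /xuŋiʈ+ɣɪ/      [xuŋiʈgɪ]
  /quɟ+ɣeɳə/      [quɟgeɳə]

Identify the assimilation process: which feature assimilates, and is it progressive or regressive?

Comparing underlying and surface forms, /ɣ/ → [g] is the alternation; the neighbouring /k/ is constant.
The change fricative → stop matches the manner of the preceding /k/, identifying this as manner assimilation.
Place and voice are unchanged, so the assimilation is partial, not total.
Checking the remaining alternations: /ɣ/ → [g] after /b/ (fricative → stop, matching a stop); /ɣ/ → [g] after /ʈ/ (fricative → stop, matching a stop); /ɣ/ → [g] after /ɟ/ (fricative → stop, matching a stop) — only manner changes, and always toward the preceding segment.
The trigger is the preceding segment, so the direction is progressive (perseverative).

progressive manner assimilation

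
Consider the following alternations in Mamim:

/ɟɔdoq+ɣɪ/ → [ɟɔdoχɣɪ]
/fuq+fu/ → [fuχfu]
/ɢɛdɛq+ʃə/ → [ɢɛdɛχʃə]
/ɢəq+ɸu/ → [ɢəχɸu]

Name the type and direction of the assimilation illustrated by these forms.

regressive manner assimilation

The segment that alternates is /q/, which surfaces as [χ] when adjacent to /ɣ/.
/q/ is a stop while /ɣ/ is a fricative; the output [χ] is a fricative, matching the trigger — so the feature that spreads is manner.
Place and voice are unchanged, so the assimilation is partial, not total.
The other alternating forms pattern the same way: /q/ → [χ] before /f/ (stop → fricative, matching a fricative); /q/ → [χ] before /ʃ/ (stop → fricative, matching a fricative); /q/ → [χ] before /ɸ/ (stop → fricative, matching a fricative) — only manner changes, and always toward the following segment.
The trigger is the following segment, so the direction is regressive (anticipatory).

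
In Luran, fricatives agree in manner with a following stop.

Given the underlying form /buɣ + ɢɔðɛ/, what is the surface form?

[bugɢɔðɛ]

The rule targets /ɣ/ (voiced velar fricative), which sits before the trigger /ɢ/ (stop).
The voiced velar stop is [g], so /ɣ/ → [g].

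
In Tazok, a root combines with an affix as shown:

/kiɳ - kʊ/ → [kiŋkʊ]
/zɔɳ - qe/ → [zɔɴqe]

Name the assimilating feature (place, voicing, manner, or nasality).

place

Comparing underlying and surface forms, /ɳ/ → [ŋ] is the alternation; the neighbouring /k/ is constant.
The change retroflex → velar matches the place of the following /k/, identifying this as place assimilation.
Checking the remaining alternation: /ɳ/ → [ɴ] before /q/ (retroflex → uvular, matching uvular) — only place changes, and always toward the following segment.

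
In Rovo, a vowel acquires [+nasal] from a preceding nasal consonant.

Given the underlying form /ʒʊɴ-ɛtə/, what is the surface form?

[ʒʊɴɛ̃tə]

The vowel /ɛ/ is adjacent to the preceding nasal /ɴ/, so it acquires [+nasal] and surfaces as [ɛ̃].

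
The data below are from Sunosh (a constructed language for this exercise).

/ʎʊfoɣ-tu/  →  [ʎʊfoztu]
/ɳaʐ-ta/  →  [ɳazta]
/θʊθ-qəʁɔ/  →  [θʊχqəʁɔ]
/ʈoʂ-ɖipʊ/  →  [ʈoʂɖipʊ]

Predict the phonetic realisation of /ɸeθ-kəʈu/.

[ɸexkəʈu]

The data show regressive place assimilation: /ɣ/ → [z] before /t/; /ʐ/ → [z] before /t/; /θ/ → [χ] before /q/. In each pair only place changes, matching the following consonant, while manner and voice stay constant.
Nothing changes in [ʈoʂɖipʊ]: there the adjacent consonants already agree in place (/ʂ/ and /ɖ/ are both retroflex), so this form is consistent with the same rule.
/θ/ is a voiceless dental fricative. The following trigger /k/ is velar, so /θ/ must become velar as well.
Changing only its place to velar gives [x] — the voiceless velar fricative.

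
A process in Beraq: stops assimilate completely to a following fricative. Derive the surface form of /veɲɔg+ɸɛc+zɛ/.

[veɲɔɸɸɛzzɛ]

/g/ is the segment targeted by the rule; it sits immediately before /ɸ/, so it assimilates completely and surfaces as [ɸ].
The same rule applies at the second boundary: /c/ → [z] next to /z/.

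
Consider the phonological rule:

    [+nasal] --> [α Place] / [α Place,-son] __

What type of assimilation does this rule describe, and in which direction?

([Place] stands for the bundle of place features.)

progressive place assimilation

The rule copies the place features (abbreviated [Place]) from the environment onto the target, so the assimilating feature is place.
Since the environment is written before the underscore, the trigger precedes the target; the direction is progressive.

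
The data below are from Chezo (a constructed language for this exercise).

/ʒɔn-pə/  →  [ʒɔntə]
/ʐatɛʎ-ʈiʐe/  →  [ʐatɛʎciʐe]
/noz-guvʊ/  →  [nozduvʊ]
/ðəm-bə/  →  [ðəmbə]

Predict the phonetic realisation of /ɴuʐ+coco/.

The data show progressive place assimilation: /p/ → [t] after /n/; /ʈ/ → [c] after /ʎ/; /g/ → [d] after /z/. In each pair only place changes, matching the preceding consonant, while manner and voice stay constant.
No alternation appears in [ðəmbə]: there the adjacent consonants already agree in place (/b/ and /m/ are both bilabial), so this form is consistent with the same rule.
/c/ is a voiceless palatal stop. The preceding trigger /ʐ/ is retroflex, so /c/ must become retroflex as well.
Changing only its place to retroflex gives [ʈ] — the voiceless retroflex stop.

[ɴuʐʈoco]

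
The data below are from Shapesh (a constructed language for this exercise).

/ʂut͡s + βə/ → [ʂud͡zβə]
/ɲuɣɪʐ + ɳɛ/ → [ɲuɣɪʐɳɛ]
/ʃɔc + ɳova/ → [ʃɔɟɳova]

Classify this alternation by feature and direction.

The segment that alternates is /t͡s/, which surfaces as [d͡z] when adjacent to /β/.
The change voiceless → voiced matches the voicing of the following /β/, identifying this as voicing assimilation.
Place and manner are unchanged, so the assimilation is partial, not total.
The same holds elsewhere in the data: /c/ → [ɟ] before /ɳ/ (voiceless → voiced, matching voiced) — only voicing changes, and always toward the following segment.
Nothing changes in [ɲuɣɪʐɳɛ]: there the adjacent consonants already agree in voicing (/ʐ/ and /ɳ/ are both voiced), so this form is consistent with the same rule.
The trigger is the following segment, so the direction is regressive (anticipatory).

regressive voicing assimilation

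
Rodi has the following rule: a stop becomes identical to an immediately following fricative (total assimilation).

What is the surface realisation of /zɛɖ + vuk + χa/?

[zɛvvuχχa]

/ɖ/ is the segment targeted by the rule; it sits immediately before /v/, so it assimilates completely and surfaces as [v].
The same rule applies at the second boundary: /k/ → [χ] next to /χ/.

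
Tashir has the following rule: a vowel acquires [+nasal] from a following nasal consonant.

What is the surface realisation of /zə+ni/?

[zə̃ni]

The vowel /ə/ is adjacent to the following nasal /n/, so it acquires [+nasal] and surfaces as [ə̃].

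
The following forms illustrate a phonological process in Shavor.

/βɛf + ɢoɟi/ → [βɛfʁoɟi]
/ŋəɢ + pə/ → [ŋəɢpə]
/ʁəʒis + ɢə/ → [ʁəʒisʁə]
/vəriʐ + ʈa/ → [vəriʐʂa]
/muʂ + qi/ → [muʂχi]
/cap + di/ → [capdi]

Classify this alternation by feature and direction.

progressive manner assimilation

Comparing underlying and surface forms, /ɢ/ → [ʁ] is the alternation; the neighbouring /f/ is constant.
The change stop → fricative matches the manner of the preceding /f/, identifying this as manner assimilation.
Place and voice are unchanged, so the assimilation is partial, not total.
The same holds elsewhere in the data: /ɢ/ → [ʁ] after /s/ (stop → fricative, matching a fricative); /ʈ/ → [ʂ] after /ʐ/ (stop → fricative, matching a fricative); /q/ → [χ] after /ʂ/ (stop → fricative, matching a fricative) — only manner changes, and always toward the preceding segment.
No alternation appears in [ŋəɢpə], [capdi]: there the adjacent consonants already agree in manner (/p/ and /ɢ/ are both stops; /d/ and /p/ are both stops), so these forms are consistent with the same rule.
The trigger is the preceding segment, so the direction is progressive (perseverative).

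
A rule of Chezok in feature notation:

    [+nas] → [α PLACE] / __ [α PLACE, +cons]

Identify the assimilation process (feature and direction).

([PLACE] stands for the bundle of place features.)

The shared variable α links the value of the place features (abbreviated [PLACE]) on the target to the same value on the neighbouring segment, so place is the feature that assimilates.
The conditioning segment sits to the right of the focus bar, meaning the trigger follows the segment that changes — regressive assimilation.

regressive place assimilation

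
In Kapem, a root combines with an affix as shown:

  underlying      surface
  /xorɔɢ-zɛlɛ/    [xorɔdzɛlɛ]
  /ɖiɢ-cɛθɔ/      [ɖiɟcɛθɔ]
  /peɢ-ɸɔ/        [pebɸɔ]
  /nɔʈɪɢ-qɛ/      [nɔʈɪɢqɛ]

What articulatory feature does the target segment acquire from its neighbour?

place

Underlying /ɢ/ is realised as [d] next to /z/; /z/ itself does not change.
The change uvular → alveolar matches the place of the following /z/, identifying this as place assimilation.
The other alternating forms pattern the same way: /ɢ/ → [ɟ] before /c/ (uvular → palatal, matching palatal); /ɢ/ → [b] before /ɸ/ (uvular → bilabial, matching bilabial) — only place changes, and always toward the following segment.
Nothing changes in [nɔʈɪɢqɛ]: there the adjacent consonants already agree in place (/ɢ/ and /q/ are both uvular), so this form is consistent with the same rule.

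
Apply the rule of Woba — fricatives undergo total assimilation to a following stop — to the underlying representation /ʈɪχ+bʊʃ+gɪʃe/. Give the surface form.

/χ/ is the segment targeted by the rule; it sits immediately before /b/, so it assimilates completely and surfaces as [b].
The same rule applies at the second boundary: /ʃ/ → [g] next to /g/.

[ʈɪbbʊggɪʃe]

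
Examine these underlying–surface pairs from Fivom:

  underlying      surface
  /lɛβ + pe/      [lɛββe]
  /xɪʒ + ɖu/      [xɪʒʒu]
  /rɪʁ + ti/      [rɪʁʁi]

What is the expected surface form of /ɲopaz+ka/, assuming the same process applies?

[ɲopazza]

The data show progressive total assimilation (/p/ → [β] after /β/; /ɖ/ → [ʒ] after /ʒ/; /t/ → [ʁ] after /ʁ/): in every case the target segment becomes identical to its preceding neighbour, copying more than a single feature.
/k/ is the segment targeted by the rule; it sits immediately after /z/, so it assimilates completely and surfaces as [z].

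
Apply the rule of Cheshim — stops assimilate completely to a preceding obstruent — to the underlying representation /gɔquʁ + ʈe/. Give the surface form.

/ʈ/ is the segment targeted by the rule; it sits immediately after /ʁ/, so it assimilates completely and surfaces as [ʁ].

[gɔquʁʁe]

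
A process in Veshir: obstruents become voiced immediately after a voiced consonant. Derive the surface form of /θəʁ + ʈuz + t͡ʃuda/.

[θəʁɖuzd͡ʒuda]

The rule targets /ʈ/ (voiceless retroflex stop), which sits after the trigger /ʁ/ (voiced).
A voiced retroflex stop is [ɖ], so the surface segment is [ɖ].
The same rule applies at the second boundary: /t͡ʃ/ → [d͡ʒ] next to /z/.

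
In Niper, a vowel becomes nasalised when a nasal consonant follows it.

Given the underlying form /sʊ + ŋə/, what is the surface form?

/ʊ/ sits next to the nasal /ŋ/ and is therefore nasalised to [ʊ̃].

[sʊ̃ŋə]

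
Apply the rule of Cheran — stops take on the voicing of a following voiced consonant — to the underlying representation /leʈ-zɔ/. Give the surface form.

[leɖzɔ]

The rule targets /ʈ/ (voiceless retroflex stop), which sits before the trigger /z/ (voiced).
The voiced retroflex stop is [ɖ], so /ʈ/ → [ɖ].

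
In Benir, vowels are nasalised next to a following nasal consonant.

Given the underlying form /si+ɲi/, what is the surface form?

/i/ sits next to the nasal /ɲ/ and is therefore nasalised to [ĩ].

[sĩɲi]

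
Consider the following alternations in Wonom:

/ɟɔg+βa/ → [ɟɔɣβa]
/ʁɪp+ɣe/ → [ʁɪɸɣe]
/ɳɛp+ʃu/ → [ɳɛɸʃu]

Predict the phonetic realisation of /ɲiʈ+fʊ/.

[ɲiʂfʊ]

The data show regressive manner assimilation: /g/ → [ɣ] before /β/; /p/ → [ɸ] before /ɣ/; /p/ → [ɸ] before /ʃ/. In each pair only manner changes, matching the following consonant, while place and voice stay constant.
The rule targets /ʈ/ (voiceless retroflex stop), which sits before the trigger /f/ (fricative).
Changing only its manner to fricative gives [ʂ] — the voiceless retroflex fricative.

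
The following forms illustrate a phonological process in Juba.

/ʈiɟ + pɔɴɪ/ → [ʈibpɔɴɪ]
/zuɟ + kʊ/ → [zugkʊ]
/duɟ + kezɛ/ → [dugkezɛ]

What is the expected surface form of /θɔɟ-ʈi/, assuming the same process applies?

The data show regressive place assimilation: /ɟ/ → [b] before /p/; /ɟ/ → [g] before /k/. In each pair only place changes, matching the following consonant, while manner and voice stay constant.
/ɟ/ is a voiced palatal stop. The following trigger /ʈ/ is retroflex, so /ɟ/ must become retroflex as well.
A voiced retroflex stop is [ɖ], so the surface segment is [ɖ].

[θɔɖʈi]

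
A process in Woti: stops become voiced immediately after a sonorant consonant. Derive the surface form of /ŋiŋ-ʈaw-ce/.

The rule targets /ʈ/ (voiceless retroflex stop), which sits after the trigger /ŋ/ (voiced).
A voiced retroflex stop is [ɖ], so the surface segment is [ɖ].
The same rule applies at the second boundary: /c/ → [ɟ] next to /w/.

[ŋiŋɖawɟe]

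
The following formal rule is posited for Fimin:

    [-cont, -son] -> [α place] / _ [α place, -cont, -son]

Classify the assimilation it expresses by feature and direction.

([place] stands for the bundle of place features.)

The rule copies the place features (abbreviated [place]) from the environment onto the target, so the assimilating feature is place.
Since the environment is written after the underscore, the trigger follows the target; the direction is regressive.

regressive place assimilation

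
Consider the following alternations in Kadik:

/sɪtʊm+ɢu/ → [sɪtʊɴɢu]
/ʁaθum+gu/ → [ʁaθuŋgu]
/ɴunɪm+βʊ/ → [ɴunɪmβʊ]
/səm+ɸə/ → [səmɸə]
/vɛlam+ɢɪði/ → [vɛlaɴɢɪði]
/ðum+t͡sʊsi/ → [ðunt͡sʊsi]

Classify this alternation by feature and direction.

Comparing underlying and surface forms, /m/ → [ɴ] is the alternation; the neighbouring /ɢ/ is constant.
The change bilabial → uvular matches the place of the following /ɢ/, identifying this as place assimilation.
Manner and voice are unchanged, so the assimilation is partial, not total.
The other alternating forms pattern the same way: /m/ → [ŋ] before /g/ (bilabial → velar, matching velar); /m/ → [n] before /t͡s/ (bilabial → alveolar, matching alveolar) — only place changes, and always toward the following segment.
No alternation appears in [ɴunɪmβʊ], [səmɸə]: there the adjacent consonants already agree in place (/m/ and /β/ are both bilabial; /m/ and /ɸ/ are both bilabial), so these forms are consistent with the same rule.
Since the segment that changes precedes the conditioning segment, the assimilation is regressive.

regressive place assimilation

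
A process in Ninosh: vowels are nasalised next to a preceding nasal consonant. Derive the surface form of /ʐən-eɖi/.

The vowel /e/ is adjacent to the preceding nasal /n/, so it acquires [+nasal] and surfaces as [ẽ].

[ʐənẽɖi]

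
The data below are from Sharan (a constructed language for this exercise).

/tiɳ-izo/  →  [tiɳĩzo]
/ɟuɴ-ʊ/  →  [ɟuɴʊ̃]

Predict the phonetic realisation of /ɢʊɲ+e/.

[ɢʊɲẽ]

The data show progressive nasality assimilation (vowel nasalisation): /i/ → [ĩ] after /ɳ/; /ʊ/ → [ʊ̃] after /ɴ/ — a vowel is nasalised by an immediately preceding nasal consonant.
The vowel /e/ is adjacent to the preceding nasal /ɲ/, so it acquires [+nasal] and surfaces as [ẽ].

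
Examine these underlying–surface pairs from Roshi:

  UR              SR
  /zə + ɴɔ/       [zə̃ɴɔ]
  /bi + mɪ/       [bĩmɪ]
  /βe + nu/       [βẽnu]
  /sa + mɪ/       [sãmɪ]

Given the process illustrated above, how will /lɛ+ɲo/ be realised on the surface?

The data show regressive nasality assimilation (vowel nasalisation): /ə/ → [ə̃] before /ɴ/; /i/ → [ĩ] before /m/; /e/ → [ẽ] before /n/; /a/ → [ã] before /m/ — a vowel is nasalised by an immediately following nasal consonant.
/ɛ/ sits next to the nasal /ɲ/ and is therefore nasalised to [ɛ̃].

[lɛ̃ɲo]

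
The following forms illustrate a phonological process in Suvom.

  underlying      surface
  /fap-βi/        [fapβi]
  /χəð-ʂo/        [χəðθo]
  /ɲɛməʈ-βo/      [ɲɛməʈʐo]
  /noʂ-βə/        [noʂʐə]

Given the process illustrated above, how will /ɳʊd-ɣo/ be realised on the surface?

The data show progressive place assimilation: /ʂ/ → [θ] after /ð/; /β/ → [ʐ] after /ʈ/; /β/ → [ʐ] after /ʂ/. In each pair only place changes, matching the preceding consonant, while manner and voice stay constant.
Nothing changes in [fapβi]: there the adjacent consonants already agree in place (/β/ and /p/ are both bilabial), so this form is consistent with the same rule.
The rule targets /ɣ/ (voiced velar fricative), which sits after the trigger /d/ (alveolar).
The voiced alveolar fricative is [z], so /ɣ/ → [z].

[ɳʊdzo]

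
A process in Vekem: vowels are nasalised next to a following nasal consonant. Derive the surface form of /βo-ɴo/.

The vowel /o/ is adjacent to the following nasal /ɴ/, so it acquires [+nasal] and surfaces as [õ].

[βõɴo]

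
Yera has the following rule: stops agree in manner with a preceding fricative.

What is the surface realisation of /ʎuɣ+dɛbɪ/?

[ʎuɣzɛbɪ]

The rule targets /d/ (voiced alveolar stop), which sits after the trigger /ɣ/ (fricative).
The voiced alveolar fricative is [z], so /d/ → [z].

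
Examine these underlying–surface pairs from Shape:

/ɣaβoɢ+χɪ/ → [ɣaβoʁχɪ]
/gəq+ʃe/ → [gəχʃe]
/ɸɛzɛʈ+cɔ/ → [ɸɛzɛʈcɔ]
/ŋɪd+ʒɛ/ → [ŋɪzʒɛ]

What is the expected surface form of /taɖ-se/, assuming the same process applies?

The data show regressive manner assimilation: /ɢ/ → [ʁ] before /χ/; /q/ → [χ] before /ʃ/; /d/ → [z] before /ʒ/. In each pair only manner changes, matching the following consonant, while place and voice stay constant.
No alternation appears in [ɸɛzɛʈcɔ]: there the adjacent consonants already agree in manner (/ʈ/ and /c/ are both stops), so this form is consistent with the same rule.
The rule targets /ɖ/ (voiced retroflex stop), which sits before the trigger /s/ (fricative).
The voiced retroflex fricative is [ʐ], so /ɖ/ → [ʐ].

[taʐse]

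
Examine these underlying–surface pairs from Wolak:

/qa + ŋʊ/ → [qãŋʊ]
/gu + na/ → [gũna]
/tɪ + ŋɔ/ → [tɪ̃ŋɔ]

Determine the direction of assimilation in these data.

regressive

The vowel /a/ surfaces as nasalised [ã] next to the following nasal /ŋ/ — it has acquired the [+nasal] feature of its neighbour.
Likewise in the remaining data: /u/ → [ũ] before /n/; /ɪ/ → [ɪ̃] before /ŋ/ — each time a vowel is nasalised next to a following nasal.
Because the conditioning nasal is to the right of the vowel that changes, the process is regressive (anticipatory).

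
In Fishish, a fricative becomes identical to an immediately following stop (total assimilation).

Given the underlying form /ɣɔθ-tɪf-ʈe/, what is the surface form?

[ɣɔttɪʈʈe]

/θ/ is the segment targeted by the rule; it sits immediately before /t/, so it assimilates completely and surfaces as [t].
At the second juncture, /f/ likewise becomes [ʈ] adjacent to /ʈ/.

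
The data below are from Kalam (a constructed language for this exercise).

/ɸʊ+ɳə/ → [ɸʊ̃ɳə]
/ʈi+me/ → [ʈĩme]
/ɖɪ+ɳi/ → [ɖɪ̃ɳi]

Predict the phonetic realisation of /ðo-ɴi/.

The data show regressive nasality assimilation (vowel nasalisation): /ʊ/ → [ʊ̃] before /ɳ/; /i/ → [ĩ] before /m/; /ɪ/ → [ɪ̃] before /ɳ/ — a vowel is nasalised by an immediately following nasal consonant.
The vowel /o/ is adjacent to the following nasal /ɴ/, so it acquires [+nasal] and surfaces as [õ].

[ðõɴi]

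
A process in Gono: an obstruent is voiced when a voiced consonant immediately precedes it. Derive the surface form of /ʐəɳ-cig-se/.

The rule targets /c/ (voiceless palatal stop), which sits after the trigger /ɳ/ (voiced).
Changing only its voicing to voiced gives [ɟ] — the voiced palatal stop.
The same rule applies at the second boundary: /s/ → [z] next to /g/.

[ʐəɳɟigze]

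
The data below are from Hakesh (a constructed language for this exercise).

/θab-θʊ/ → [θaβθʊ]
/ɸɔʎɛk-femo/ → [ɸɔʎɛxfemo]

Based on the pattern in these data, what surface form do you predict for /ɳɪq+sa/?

The data show regressive manner assimilation: /b/ → [β] before /θ/; /k/ → [x] before /f/. In each pair only manner changes, matching the following consonant, while place and voice stay constant.
/q/ is a voiceless uvular stop. The following trigger /s/ is a fricative, so /q/ must become a fricative as well.
The voiceless uvular fricative is [χ], so /q/ → [χ].

[ɳɪχsa]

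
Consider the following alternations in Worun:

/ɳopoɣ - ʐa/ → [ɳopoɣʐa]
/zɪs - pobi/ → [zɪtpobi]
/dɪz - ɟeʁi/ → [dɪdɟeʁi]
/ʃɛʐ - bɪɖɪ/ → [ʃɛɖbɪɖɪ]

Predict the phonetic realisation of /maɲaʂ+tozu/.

The data show regressive manner assimilation: /s/ → [t] before /p/; /z/ → [d] before /ɟ/; /ʐ/ → [ɖ] before /b/. In each pair only manner changes, matching the following consonant, while place and voice stay constant.
No alternation appears in [ɳopoɣʐa]: there the adjacent consonants already agree in manner (/ɣ/ and /ʐ/ are both fricatives), so this form is consistent with the same rule.
The rule targets /ʂ/ (voiceless retroflex fricative), which sits before the trigger /t/ (stop).
Changing only its manner to stop gives [ʈ] — the voiceless retroflex stop.

[maɲaʈtozu]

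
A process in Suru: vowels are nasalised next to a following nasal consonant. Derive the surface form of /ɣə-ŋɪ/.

[ɣə̃ŋɪ]

/ə/ sits next to the nasal /ŋ/ and is therefore nasalised to [ə̃].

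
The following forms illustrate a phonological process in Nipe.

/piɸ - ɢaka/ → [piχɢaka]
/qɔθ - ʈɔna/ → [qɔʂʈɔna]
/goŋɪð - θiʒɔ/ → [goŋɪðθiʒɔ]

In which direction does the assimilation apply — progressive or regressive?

The segment that alternates is /ɸ/, which surfaces as [χ] when adjacent to /ɢ/.
/ɸ/ is bilabial while /ɢ/ is uvular; the output [χ] is uvular, matching the trigger — so the feature that spreads is place.
The same holds elsewhere in the data: /θ/ → [ʂ] before /ʈ/ (dental → retroflex, matching retroflex) — only place changes, and always toward the following segment.
No alternation appears in [goŋɪðθiʒɔ]: there the adjacent consonants already agree in place (/ð/ and /θ/ are both dental), so this form is consistent with the same rule.
The trigger is the following segment, so the direction is regressive (anticipatory).

regressive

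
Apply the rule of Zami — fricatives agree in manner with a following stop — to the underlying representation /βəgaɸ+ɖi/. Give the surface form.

The rule targets /ɸ/ (voiceless bilabial fricative), which sits before the trigger /ɖ/ (stop).
The voiceless bilabial stop is [p], so /ɸ/ → [p].

[βəgapɖi]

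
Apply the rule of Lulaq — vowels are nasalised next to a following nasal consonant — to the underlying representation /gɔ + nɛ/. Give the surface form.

[gɔ̃nɛ]

The vowel /ɔ/ is adjacent to the following nasal /n/, so it acquires [+nasal] and surfaces as [ɔ̃].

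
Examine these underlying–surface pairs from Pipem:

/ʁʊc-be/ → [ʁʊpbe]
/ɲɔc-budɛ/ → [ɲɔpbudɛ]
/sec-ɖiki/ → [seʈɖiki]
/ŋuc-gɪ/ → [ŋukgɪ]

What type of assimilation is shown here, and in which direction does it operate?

Comparing underlying and surface forms, /c/ → [p] is the alternation; the neighbouring /b/ is constant.
/c/ is palatal while /b/ is bilabial; the output [p] is bilabial, matching the trigger — so the feature that spreads is place.
Manner and voice are unchanged, so the assimilation is partial, not total.
The other alternating forms pattern the same way: /c/ → [ʈ] before /ɖ/ (palatal → retroflex, matching retroflex); /c/ → [k] before /g/ (palatal → velar, matching velar) — only place changes, and always toward the following segment.
The trigger is the following segment, so the direction is regressive (anticipatory).

regressive place assimilation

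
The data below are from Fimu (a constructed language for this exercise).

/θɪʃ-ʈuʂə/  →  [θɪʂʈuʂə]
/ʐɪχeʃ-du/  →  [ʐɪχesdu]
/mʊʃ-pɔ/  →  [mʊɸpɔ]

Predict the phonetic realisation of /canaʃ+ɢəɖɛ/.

The data show regressive place assimilation: /ʃ/ → [ʂ] before /ʈ/; /ʃ/ → [s] before /d/; /ʃ/ → [ɸ] before /p/. In each pair only place changes, matching the following consonant, while manner and voice stay constant.
/ʃ/ is a voiceless postalveolar fricative. The following trigger /ɢ/ is uvular, so /ʃ/ must become uvular as well.
A voiceless uvular fricative is [χ], so the surface segment is [χ].

[canaχɢəɖɛ]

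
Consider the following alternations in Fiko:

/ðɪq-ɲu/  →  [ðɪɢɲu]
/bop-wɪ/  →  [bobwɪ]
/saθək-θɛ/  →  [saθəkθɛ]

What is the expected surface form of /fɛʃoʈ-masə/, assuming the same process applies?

[fɛʃoɖmasə]

The data show regressive voicing assimilation: /q/ → [ɢ] before /ɲ/; /p/ → [b] before /w/. In each pair only voicing changes, matching the following consonant, while place and manner stay constant.
Nothing changes in [saθəkθɛ]: there the adjacent consonants already agree in voicing (/k/ and /θ/ are both voiceless), so this form is consistent with the same rule.
The rule targets /ʈ/ (voiceless retroflex stop), which sits before the trigger /m/ (voiced).
A voiced retroflex stop is [ɖ], so the surface segment is [ɖ].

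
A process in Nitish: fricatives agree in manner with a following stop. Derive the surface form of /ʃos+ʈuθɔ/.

[ʃotʈuθɔ]

The rule targets /s/ (voiceless alveolar fricative), which sits before the trigger /ʈ/ (stop).
A voiceless alveolar stop is [t], so the surface segment is [t].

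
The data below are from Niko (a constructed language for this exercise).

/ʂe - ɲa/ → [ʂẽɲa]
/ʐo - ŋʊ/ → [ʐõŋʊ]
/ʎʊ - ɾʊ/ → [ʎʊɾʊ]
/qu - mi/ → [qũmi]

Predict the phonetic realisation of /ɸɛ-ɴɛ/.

The data show regressive nasality assimilation (vowel nasalisation): /e/ → [ẽ] before /ɲ/; /o/ → [õ] before /ŋ/; /u/ → [ũ] before /m/ — a vowel is nasalised by an immediately following nasal consonant.
No change occurs in [ʎʊɾʊ] because the vowel at the boundary is adjacent to an oral consonant, not a nasal (/ʊ/ next to /ɾ/).
/ɛ/ sits next to the nasal /ɴ/ and is therefore nasalised to [ɛ̃].

[ɸɛ̃ɴɛ]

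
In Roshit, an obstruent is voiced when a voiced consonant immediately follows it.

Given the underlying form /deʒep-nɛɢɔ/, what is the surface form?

The rule targets /p/ (voiceless bilabial stop), which sits before the trigger /n/ (voiced).
The voiced bilabial stop is [b], so /p/ → [b].

[deʒebnɛɢɔ]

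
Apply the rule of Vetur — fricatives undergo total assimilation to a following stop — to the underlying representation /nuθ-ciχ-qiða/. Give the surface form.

[nucciqqiða]

/θ/ is the segment targeted by the rule; it sits immediately before /c/, so it assimilates completely and surfaces as [c].
The same rule applies at the second boundary: /χ/ → [q] next to /q/.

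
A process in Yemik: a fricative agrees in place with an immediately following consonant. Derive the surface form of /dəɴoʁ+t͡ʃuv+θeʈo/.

The rule targets /ʁ/ (voiced uvular fricative), which sits before the trigger /t͡ʃ/ (postalveolar).
Changing only its place to postalveolar gives [ʒ] — the voiced postalveolar fricative.
The same rule applies at the second boundary: /v/ → [ð] next to /θ/.

[dəɴoʒt͡ʃuðθeʈo]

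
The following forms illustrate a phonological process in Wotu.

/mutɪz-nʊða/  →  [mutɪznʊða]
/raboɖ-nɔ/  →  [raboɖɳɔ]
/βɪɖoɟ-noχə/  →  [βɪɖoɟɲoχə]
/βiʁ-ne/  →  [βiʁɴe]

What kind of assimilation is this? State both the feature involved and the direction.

progressive place assimilation

Comparing underlying and surface forms, /n/ → [ɳ] is the alternation; the neighbouring /ɖ/ is constant.
The change alveolar → retroflex matches the place of the preceding /ɖ/, identifying this as place assimilation.
Manner and voice are unchanged, so the assimilation is partial, not total.
The same holds elsewhere in the data: /n/ → [ɲ] after /ɟ/ (alveolar → palatal, matching palatal); /n/ → [ɴ] after /ʁ/ (alveolar → uvular, matching uvular) — only place changes, and always toward the preceding segment.
No alternation appears in [mutɪznʊða]: there the adjacent consonants already agree in place (/n/ and /z/ are both alveolar), so this form is consistent with the same rule.
Since the segment that changes follows the conditioning segment, the assimilation is progressive.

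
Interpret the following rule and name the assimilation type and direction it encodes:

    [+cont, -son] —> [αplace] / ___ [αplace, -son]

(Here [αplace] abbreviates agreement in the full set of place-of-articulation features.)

The shared variable α links the value of the place features (abbreviated [place]) on the target to the same value on the neighbouring segment, so place is the feature that assimilates.
Since the environment is written after the underscore, the trigger follows the target; the direction is regressive.

regressive place assimilation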